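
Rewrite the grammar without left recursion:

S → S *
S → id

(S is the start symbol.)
S is directly left-recursive. The standard transformation for
  A → A α₁ | ... | A α_m | β₁ | ... | β_n
is
  A  → β₁ A' | ... | β_n A'
  A' → α₁ A' | ... | α_m A' | ε

S → id becomes S → id S'
S → S * becomes S' → * S'
Add S' → ε

Resulting grammar:
S → id S'
S' → * S'
S' → ε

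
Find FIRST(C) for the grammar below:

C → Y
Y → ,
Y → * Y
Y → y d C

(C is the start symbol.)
{ '*', ',', 'y' }

To compute FIRST(C), examine every production with C on the left-hand side, reading each right-hand side left to right until a non-nullable symbol is reached.

FIRST sets of the other non-terminals involved (by the same procedure, iterated to a fixed point):
  FIRST(Y) = { '*', ',', 'y' }

From C → Y:
  - Y is a non-terminal: add FIRST(Y) \ {ε} = { '*', ',', 'y' }
    Y is not nullable, so stop

Collecting: FIRST(C) = { '*', ',', 'y' }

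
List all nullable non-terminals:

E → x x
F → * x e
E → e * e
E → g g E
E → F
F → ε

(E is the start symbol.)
{ 'E', 'F' }

A non-terminal is nullable if it can derive ε (the empty string): either it has an ε-production, or it has a production whose right-hand side consists entirely of nullable non-terminals.

ε-productions: F → ε
So F is immediately nullable.
E → F: every symbol on the right is nullable, so E is nullable too.
Every non-terminal is now nullable.
Nullable = { 'E', 'F' }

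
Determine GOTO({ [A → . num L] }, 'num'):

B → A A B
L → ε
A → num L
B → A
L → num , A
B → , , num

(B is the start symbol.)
GOTO(I, 'num') = CLOSURE({ [A → αX.β] : [A → α.Xβ] ∈ I, X = 'num' })

Items with dot before 'num', with the dot advanced:
  [A → . num L] → [A → num . L]
Closure of the advanced items:
  [A → num . L] has the dot before L: add [L → .], [L → . num , A]

GOTO = { [A → num . L], [L → . num , A], [L → .] }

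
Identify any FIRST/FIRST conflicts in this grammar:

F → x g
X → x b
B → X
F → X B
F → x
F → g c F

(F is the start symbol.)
A FIRST/FIRST conflict occurs when two productions N → α and N → β for the same non-terminal have FIRST(α) ∩ FIRST(β) ≠ ∅ (with ε ∈ FIRST of a nullable right-hand side, so two nullable alternatives also conflict).

FIRST sets of the non-terminals at (or reachable through a nullable prefix from) the front of some alternative:
  FIRST(X) = { 'x' }

Productions for F:
  F → x g: FIRST = { 'x' }
  F → X B: FIRST = { 'x' }
  F → x: FIRST = { 'x' }
  F → g c F: FIRST = { 'g' }
X, B have only one production, so no FIRST/FIRST conflict is possible there.

Conflict for F: F → x g and F → X B
  Overlap: { 'x' }
Conflict for F: F → x g and F → x
  Overlap: { 'x' }
Conflict for F: F → X B and F → x
  Overlap: { 'x' }

Answer: Yes. F → x g / F → X B on { 'x' }; F → x g / F → x on { 'x' }; F → X B / F → x on { 'x' }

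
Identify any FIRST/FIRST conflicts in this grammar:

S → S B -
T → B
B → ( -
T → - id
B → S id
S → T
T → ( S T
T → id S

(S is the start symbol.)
Yes. S → S B '-' / S → T on { '(', '-', 'id' }; T → B / T → '-' id on { '-' }; T → B / T → '(' S T on { '(' }; T → B / T → id S on { 'id' }; B → '(' '-' / B → S id on { '(' }

A FIRST/FIRST conflict occurs when two productions N → α and N → β for the same non-terminal have FIRST(α) ∩ FIRST(β) ≠ ∅ (with ε ∈ FIRST of a nullable right-hand side, so two nullable alternatives also conflict).

FIRST sets of the non-terminals at (or reachable through a nullable prefix from) the front of some alternative:
  FIRST(S) = { '(', '-', 'id' }
  FIRST(T) = { '(', '-', 'id' }
  FIRST(B) = { '(', '-', 'id' }

Productions for S:
  S → S B -: FIRST = { '(', '-', 'id' }
  S → T: FIRST = { '(', '-', 'id' }
Productions for T:
  T → B: FIRST = { '(', '-', 'id' }
  T → - id: FIRST = { '-' }
  T → ( S T: FIRST = { '(' }
  T → id S: FIRST = { 'id' }
Productions for B:
  B → ( -: FIRST = { '(' }
  B → S id: FIRST = { '(', '-', 'id' }

Conflict for S: S → S B - and S → T
  Overlap: { '(', '-', 'id' }
Conflict for T: T → B and T → - id
  Overlap: { '-' }
Conflict for T: T → B and T → ( S T
  Overlap: { '(' }
Conflict for T: T → B and T → id S
  Overlap: { 'id' }
Conflict for B: B → ( - and B → S id
  Overlap: { '(' }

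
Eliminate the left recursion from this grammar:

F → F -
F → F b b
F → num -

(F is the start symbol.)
F is directly left-recursive. The standard transformation for
  A → A α₁ | ... | A α_m | β₁ | ... | β_n
is
  A  → β₁ A' | ... | β_n A'
  A' → α₁ A' | ... | α_m A' | ε

F → num - becomes F → num - F'
F → F - becomes F' → - F'
F → F b b becomes F' → b b F'
Add F' → ε

Resulting grammar:
F → num - F'
F' → - F'
F' → b b F'
F' → ε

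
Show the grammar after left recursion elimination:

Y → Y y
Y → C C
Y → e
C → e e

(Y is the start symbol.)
Y is directly left-recursive. The standard transformation for
  A → A α₁ | ... | A α_m | β₁ | ... | β_n
is
  A  → β₁ A' | ... | β_n A'
  A' → α₁ A' | ... | α_m A' | ε

Y → C C becomes Y → C C Y'
Y → e becomes Y → e Y'
Y → Y y becomes Y' → y Y'
Add Y' → ε

Productions for other non-terminals are unchanged:
  C → e e

Resulting grammar:
Y → C C Y'
Y → e Y'
Y' → y Y'
Y' → ε
C → e e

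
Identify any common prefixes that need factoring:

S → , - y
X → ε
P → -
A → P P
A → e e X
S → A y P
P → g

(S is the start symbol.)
Left-factoring is needed when two productions for the same non-terminal
share a common prefix on the right-hand side.

Productions for S:
  S → , - y
  S → A y P
Productions for P:
  P → -
  P → g
Productions for A:
  A → P P
  A → e e X

No common prefixes found.

Answer: No, left-factoring is not needed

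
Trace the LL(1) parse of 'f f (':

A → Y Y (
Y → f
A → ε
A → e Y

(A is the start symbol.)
LL(1) parsing maintains a stack (initially the start symbol over $) and the input. At each step: if the stack top is a terminal, match it against the current input token; if it is a non-terminal N, replace it with the RHS of M[N, lookahead] (the unique production whose predict set contains the lookahead).

Stack is shown with the top on the left.

Stack    Input    Action
------------------------
A $      f f ( $  output A → Y Y (
Y Y ( $  f f ( $  output Y → f
f Y ( $  f f ( $  match 'f'
Y ( $    f ( $    output Y → f
f ( $    f ( $    match 'f'
( $      ( $      match '('
$        $        accept

The string is accepted.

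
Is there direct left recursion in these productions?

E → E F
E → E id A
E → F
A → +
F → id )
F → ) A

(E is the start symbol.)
E → E F: LEFT RECURSIVE (starts with E)
E → E id A: LEFT RECURSIVE (starts with E)
E → F: starts with F
A → +: starts with '+'
F → id ): starts with id
F → ) A: starts with ')'

The grammar has direct left recursion on: E.

Answer: Yes, E is left-recursive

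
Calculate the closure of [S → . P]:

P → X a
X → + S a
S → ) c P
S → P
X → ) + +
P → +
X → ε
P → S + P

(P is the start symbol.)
To compute CLOSURE, for each item [A → α.Bβ] where B is a non-terminal, add [B → .γ] for all productions B → γ; repeat for the newly added items until nothing changes.

Start with: [S → . P]
  [S → . P] has the dot before P: add [P → . X a], [P → . +], [P → . S + P]
  [P → . X a] has the dot before X: add [X → . + S a], [X → . ) + +], [X → .]
  [P → . S + P] has the dot before S: add [S → . ) c P]
No further items can be added.

CLOSURE = { [P → . +], [P → . S + P], [P → . X a], [S → . ) c P], [S → . P], [X → . ) + +], [X → . + S a], [X → .] }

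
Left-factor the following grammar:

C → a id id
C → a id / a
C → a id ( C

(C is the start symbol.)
C → a id C'
C' → id
C' → / a
C' → ( C

Left-factoring transforms A → αβ₁ | αβ₂ into A → αA' and A' → β₁ | β₂
(α is the longest common prefix among the alternatives). Repeat until
no nonterminal has two alternatives with a common prefix.

Round 1: C has alternatives sharing prefix 'a id'. Introduce C': C → a id C'
  Add: C' → id
  Add: C' → / a
  Add: C' → ( C

No remaining common prefixes — done.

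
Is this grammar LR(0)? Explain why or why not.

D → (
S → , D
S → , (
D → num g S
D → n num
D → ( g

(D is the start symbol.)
No. Shift-reduce conflict between [D → ( .] and [D → ( . g]

A grammar is LR(0) if no state in the canonical LR(0) collection has:
  - both a shift item (dot before a terminal) and a complete item (shift-reduce conflict), or
  - two or more complete items (reduce-reduce conflict; the accept item [D' → D .] counts as a complete item here).

Augment with D' → D and build the canonical LR(0) collection (I0 = CLOSURE({[D' → . D]}), then GOTO on every symbol after a dot until no new states appear). It has 12 states:
  I0: { [D → . ( g], [D → . (], [D → . n num], [D → . num g S], [D' → . D] }  — shift
  I1: { [D → ( . g], [D → ( .] }  — shift, reduce
  I2: { [D' → D .] }  — accept
  I3: { [D → n . num] }  — shift
  I4: { [D → num . g S] }  — shift
  I5: { [D → num g . S], [S → . , (], [S → . , D] }  — shift
  I6: { [D → . ( g], [D → . (], [D → . n num], [D → . num g S], [S → , . (], [S → , . D] }  — shift
  I7: { [D → num g S .] }  — reduce
  I8: { [D → ( . g], [D → ( .], [S → , ( .] }  — shift, 2 reduces
  I9: { [S → , D .] }  — reduce
  I10: { [D → ( g .] }  — reduce
  I11: { [D → n num .] }  — reduce

Conflict in state I1:
  Shift-reduce conflict between [D → ( .] and [D → ( . g]
So the grammar is NOT LR(0).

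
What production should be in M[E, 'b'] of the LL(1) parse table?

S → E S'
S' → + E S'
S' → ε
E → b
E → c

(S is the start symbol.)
E → b

To find M[E, 'b'], we find productions for E where 'b' is in the predict set (PREDICT(N → α) = (FIRST(α) \ {ε}) ∪ (FOLLOW(N) if α ⇒* ε)).

E → b: PREDICT = { 'b' }
  'b' is in predict set, so this production goes in M[E, 'b']
E → c: PREDICT = { 'c' }

M[E, 'b'] = E → b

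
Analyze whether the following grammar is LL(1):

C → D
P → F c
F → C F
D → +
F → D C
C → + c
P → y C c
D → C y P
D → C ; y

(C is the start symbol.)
No. Predict set conflict for C: { '+' }

A grammar is LL(1) if for each non-terminal N with multiple productions, the predict sets of those productions are pairwise disjoint, where PREDICT(N → α) = (FIRST(α) \ {ε}) ∪ (FOLLOW(N) if α ⇒* ε).

Relevant sets:
  FIRST(D) = { '+' }
  FIRST(F) = { '+' }
  FIRST(C) = { '+' }

For C:
  PREDICT(C → D) = { '+' }
  PREDICT(C → '+' c) = { '+' }
For P:
  PREDICT(P → F c) = { '+' }
  PREDICT(P → y C c) = { 'y' }
For F:
  PREDICT(F → C F) = { '+' }
  PREDICT(F → D C) = { '+' }
For D:
  PREDICT(D → '+') = { '+' }
  PREDICT(D → C y P) = { '+' }
  PREDICT(D → C ';' y) = { '+' }

Conflict found: Predict set conflict for C: { '+' }
The grammar is NOT LL(1).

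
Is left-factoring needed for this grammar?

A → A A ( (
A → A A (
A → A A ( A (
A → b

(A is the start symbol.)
Left-factoring is needed when two productions for the same non-terminal
share a common prefix on the right-hand side.

Productions for A:
  A → A A ( (
  A → A A (
  A → A A ( A (
  A → b

Found common prefix 'A A (' in productions for A

Answer: Yes, A has productions with common prefix 'A A ('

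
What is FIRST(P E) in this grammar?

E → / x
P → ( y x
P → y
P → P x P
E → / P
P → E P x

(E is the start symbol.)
{ '(', '/', 'y' }

FIRST sets of the non-terminals involved (from the grammar, by fixed-point iteration):
  FIRST(P) = { '(', '/', 'y' }

To compute FIRST(P E), process the symbols left to right:
Symbol P is a non-terminal. Add FIRST(P) \ {ε} = { '(', '/', 'y' }
P is not nullable (ε ∉ FIRST(P)), so stop here.
FIRST(P E) = { '(', '/', 'y' }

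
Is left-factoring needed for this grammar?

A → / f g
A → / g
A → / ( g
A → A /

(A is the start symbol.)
Left-factoring is needed when two productions for the same non-terminal
share a common prefix on the right-hand side.

Productions for A:
  A → / f g
  A → / g
  A → / ( g
  A → A /

Found common prefix '/' in productions for A

Answer: Yes, A has productions with common prefix '/'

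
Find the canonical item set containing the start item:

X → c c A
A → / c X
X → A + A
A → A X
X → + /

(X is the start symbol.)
First, augment the grammar with X' → X
I₀ = CLOSURE({ [X' → . X] }):
  [X' → . X] has the dot before X: add [X → . c c A], [X → . A + A], [X → . + /]
  [X → . A + A] has the dot before A: add [A → . / c X], [A → . A X]
No further items can be added.

I₀ = { [A → . / c X], [A → . A X], [X → . + /], [X → . A + A], [X → . c c A], [X' → . X] }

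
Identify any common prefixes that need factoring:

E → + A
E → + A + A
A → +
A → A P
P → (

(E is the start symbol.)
Left-factoring is needed when two productions for the same non-terminal
share a common prefix on the right-hand side.

Productions for E:
  E → + A
  E → + A + A
Productions for A:
  A → +
  A → A P

Found common prefix '+ A' in productions for E

Answer: Yes, E has productions with common prefix '+ A'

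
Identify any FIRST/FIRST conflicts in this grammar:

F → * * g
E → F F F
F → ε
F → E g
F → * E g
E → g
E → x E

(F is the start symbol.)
A FIRST/FIRST conflict occurs when two productions N → α and N → β for the same non-terminal have FIRST(α) ∩ FIRST(β) ≠ ∅ (with ε ∈ FIRST of a nullable right-hand side, so two nullable alternatives also conflict).

FIRST sets of the non-terminals at (or reachable through a nullable prefix from) the front of some alternative:
  FIRST(E) = { '*', 'g', 'x', ε }
  FIRST(F) = { '*', 'g', 'x', ε }

Productions for F:
  F → * * g: FIRST = { '*' }
  F → ε: FIRST = { ε }
  F → E g: FIRST = { '*', 'g', 'x' }
  F → * E g: FIRST = { '*' }
Productions for E:
  E → F F F: FIRST = { '*', 'g', 'x', ε }
  E → g: FIRST = { 'g' }
  E → x E: FIRST = { 'x' }

Conflict for F: F → * * g and F → E g
  Overlap: { '*' }
Conflict for F: F → * * g and F → * E g
  Overlap: { '*' }
Conflict for F: F → E g and F → * E g
  Overlap: { '*' }
Conflict for E: E → F F F and E → g
  Overlap: { 'g' }
Conflict for E: E → F F F and E → x E
  Overlap: { 'x' }

Answer: Yes. F → '*' '*' g / F → E g on { '*' }; F → '*' '*' g / F → '*' E g on { '*' }; F → E g / F → '*' E g on { '*' }; E → F F F / E → g on { 'g' }; E → F F F / E → x E on { 'x' }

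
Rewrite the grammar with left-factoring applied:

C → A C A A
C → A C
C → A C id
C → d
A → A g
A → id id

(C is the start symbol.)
Left-factoring transforms A → αβ₁ | αβ₂ into A → αA' and A' → β₁ | β₂
(α is the longest common prefix among the alternatives). Repeat until
no nonterminal has two alternatives with a common prefix.

Round 1: C has alternatives sharing prefix 'A C'. Introduce C': C → A C C'
  Add: C' → A A
  Add: C' → ε
  Add: C' → id

No remaining common prefixes — done.

Resulting grammar:
C → A C C'
C' → A A
C' → ε
C' → id
C → d
A → A g
A → id id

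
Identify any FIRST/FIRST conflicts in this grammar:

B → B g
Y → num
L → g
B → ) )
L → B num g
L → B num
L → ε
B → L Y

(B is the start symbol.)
Yes. B → B g / B → ')' ')' on { ')' }; B → B g / B → L Y on { ')', 'g', 'num' }; B → ')' ')' / B → L Y on { ')' }; L → g / L → B num g on { 'g' }; L → g / L → B num on { 'g' }; L → B num g / L → B num on { ')', 'g', 'num' }

A FIRST/FIRST conflict occurs when two productions N → α and N → β for the same non-terminal have FIRST(α) ∩ FIRST(β) ≠ ∅ (with ε ∈ FIRST of a nullable right-hand side, so two nullable alternatives also conflict).

FIRST sets of the non-terminals at (or reachable through a nullable prefix from) the front of some alternative:
  FIRST(B) = { ')', 'g', 'num' }
  FIRST(L) = { ')', 'g', 'num', ε }
  FIRST(Y) = { 'num' }

Productions for B:
  B → B g: FIRST = { ')', 'g', 'num' }
  B → ) ): FIRST = { ')' }
  B → L Y: FIRST = { ')', 'g', 'num' }
Productions for L:
  L → g: FIRST = { 'g' }
  L → B num g: FIRST = { ')', 'g', 'num' }
  L → B num: FIRST = { ')', 'g', 'num' }
  L → ε: FIRST = { ε }
Y has only one production, so no FIRST/FIRST conflict is possible there.

Conflict for B: B → B g and B → ) )
  Overlap: { ')' }
Conflict for B: B → B g and B → L Y
  Overlap: { ')', 'g', 'num' }
Conflict for B: B → ) ) and B → L Y
  Overlap: { ')' }
Conflict for L: L → g and L → B num g
  Overlap: { 'g' }
Conflict for L: L → g and L → B num
  Overlap: { 'g' }
Conflict for L: L → B num g and L → B num
  Overlap: { ')', 'g', 'num' }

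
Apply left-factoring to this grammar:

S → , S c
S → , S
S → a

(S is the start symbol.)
S → , S S'
S' → c
S' → ε
S → a

Left-factoring transforms A → αβ₁ | αβ₂ into A → αA' and A' → β₁ | β₂
(α is the longest common prefix among the alternatives). Repeat until
no nonterminal has two alternatives with a common prefix.

Round 1: S has alternatives sharing prefix ', S'. Introduce S': S → , S S'
  Add: S' → c
  Add: S' → ε

No remaining common prefixes — done.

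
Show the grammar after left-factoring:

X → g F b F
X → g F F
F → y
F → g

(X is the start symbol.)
Left-factoring transforms A → αβ₁ | αβ₂ into A → αA' and A' → β₁ | β₂
(α is the longest common prefix among the alternatives). Repeat until
no nonterminal has two alternatives with a common prefix.

Round 1: X has alternatives sharing prefix 'g F'. Introduce X': X → g F X'
  Add: X' → b F
  Add: X' → F

No remaining common prefixes — done.

Resulting grammar:
X → g F X'
X' → b F
X' → F
F → y
F → g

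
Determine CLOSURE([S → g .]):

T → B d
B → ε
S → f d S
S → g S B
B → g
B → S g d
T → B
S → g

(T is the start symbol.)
To compute CLOSURE, for each item [A → α.Bβ] where B is a non-terminal, add [B → .γ] for all productions B → γ; repeat for the newly added items until nothing changes.

Start with: [S → g .]
The dot is at the end, so nothing is added.

CLOSURE = { [S → g .] }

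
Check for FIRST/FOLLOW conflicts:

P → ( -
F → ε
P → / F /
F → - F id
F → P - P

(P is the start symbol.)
A FIRST/FOLLOW conflict occurs when a non-terminal N has a nullable alternative N → β (β ⇒* ε) and another alternative N → α with FIRST(α) ∩ FOLLOW(N) ≠ ∅: on such a lookahead the parser cannot decide between expanding α and letting N vanish via β.

Nullable non-terminals: F.
FIRST sets used below: FIRST(P) = { '(', '/' }

F: nullable alternative(s) F → ε; FOLLOW(F) = { '/', 'id' }
  F → ε: FIRST \ {ε} = { } — this is the only nullable alternative, skip
  F → - F id: FIRST \ {ε} = { '-' } — disjoint from FOLLOW(F)
  F → P - P: FIRST \ {ε} = { '(', '/' } — overlaps FOLLOW(F) on { '/' }: CONFLICT

P has no nullable alternative, so no FIRST/FOLLOW check is needed there.

So the grammar has 1 FIRST/FOLLOW conflict (marked CONFLICT above).

Answer: Yes. F → P '-' P with FOLLOW(F) on { '/' }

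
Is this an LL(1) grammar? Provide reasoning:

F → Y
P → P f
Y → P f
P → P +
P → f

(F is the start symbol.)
A grammar is LL(1) if for each non-terminal N with multiple productions, the predict sets of those productions are pairwise disjoint, where PREDICT(N → α) = (FIRST(α) \ {ε}) ∪ (FOLLOW(N) if α ⇒* ε).

Relevant sets:
  FIRST(P) = { 'f' }

For P:
  PREDICT(P → P f) = { 'f' }
  PREDICT(P → P '+') = { 'f' }
  PREDICT(P → f) = { 'f' }
F, Y have a single production, so nothing to check there.

Conflict found: Predict set conflict for P: { 'f' }
The grammar is NOT LL(1).

Answer: No. Predict set conflict for P: { 'f' }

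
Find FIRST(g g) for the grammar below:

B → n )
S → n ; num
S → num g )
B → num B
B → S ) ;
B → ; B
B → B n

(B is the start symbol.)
{ 'g' }

To compute FIRST(g g), process the symbols left to right:
Symbol g is a terminal. Add 'g' and stop.
FIRST(g g) = { 'g' }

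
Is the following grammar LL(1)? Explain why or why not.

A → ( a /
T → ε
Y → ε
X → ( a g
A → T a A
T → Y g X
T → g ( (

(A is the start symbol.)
Relevant sets:
  FIRST(T) = { 'g', ε }
  FIRST(Y) = { ε }
  FOLLOW(T) = { 'a' }

For A:
  PREDICT(A → '(' a '/') = { '(' }
  PREDICT(A → T a A) = { 'a', 'g' }
For T:
  PREDICT(T → ε) = { 'a' }
  PREDICT(T → Y g X) = { 'g' }
  PREDICT(T → g '(' '(') = { 'g' }
Y, X have a single production, so nothing to check there.

Conflict found: Predict set conflict for T: { 'g' }
The grammar is NOT LL(1).

Answer: No. Predict set conflict for T: { 'g' }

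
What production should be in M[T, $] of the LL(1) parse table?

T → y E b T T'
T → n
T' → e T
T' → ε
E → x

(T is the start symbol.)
Empty (error entry)

To find M[T, $], we find productions for T where $ is in the predict set (PREDICT(N → α) = (FIRST(α) \ {ε}) ∪ (FOLLOW(N) if α ⇒* ε)).

T → y E b T T': PREDICT = { 'y' }
T → n: PREDICT = { 'n' }

M[T, $] is empty (no production applies)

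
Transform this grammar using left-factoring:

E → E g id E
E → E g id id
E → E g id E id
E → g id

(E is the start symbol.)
Left-factoring transforms A → αβ₁ | αβ₂ into A → αA' and A' → β₁ | β₂
(α is the longest common prefix among the alternatives). Repeat until
no nonterminal has two alternatives with a common prefix.

Round 1: E has alternatives sharing prefix 'E g id'. Introduce E': E → E g id E'
  Add: E' → E
  Add: E' → id
  Add: E' → E id

Round 2: E' has alternatives sharing prefix 'E'. Introduce E'': E' → E E''
  Add: E'' → ε
  Add: E'' → id

No remaining common prefixes — done.

Resulting grammar:
E → E g id E'
E' → E E''
E'' → ε
E'' → id
E' → id
E → g id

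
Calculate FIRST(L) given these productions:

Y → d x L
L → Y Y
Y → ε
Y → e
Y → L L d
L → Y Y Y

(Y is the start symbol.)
To compute FIRST(L), examine every production with L on the left-hand side, reading each right-hand side left to right until a non-nullable symbol is reached.

FIRST sets of the other non-terminals involved (by the same procedure, iterated to a fixed point):
  FIRST(Y) = { 'd', 'e', ε }

From L → Y Y:
  - Y is a non-terminal: add FIRST(Y) \ {ε} = { 'd', 'e' }
    Y is nullable, so continue to the next symbol
  - Y is a non-terminal: add FIRST(Y) \ {ε} = { 'd', 'e' }
    Y is nullable and nothing follows, so the whole right-hand side can vanish: ε ∈ FIRST(L)
From L → Y Y Y:
  - Y is a non-terminal: add FIRST(Y) \ {ε} = { 'd', 'e' }
    Y is nullable, so continue to the next symbol
  - Y is a non-terminal: add FIRST(Y) \ {ε} = { 'd', 'e' }
    Y is nullable, so continue to the next symbol
  - Y is a non-terminal: add FIRST(Y) \ {ε} = { 'd', 'e' }
    Y is nullable and nothing follows, so the whole right-hand side can vanish: ε ∈ FIRST(L)

Collecting: FIRST(L) = { 'd', 'e', ε }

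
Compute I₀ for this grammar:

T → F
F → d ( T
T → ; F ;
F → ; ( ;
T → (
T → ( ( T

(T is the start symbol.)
First, augment the grammar with T' → T
I₀ = CLOSURE({ [T' → . T] }):
  [T' → . T] has the dot before T: add [T → . F], [T → . ; F ;], [T → . (], [T → . ( ( T]
  [T → . F] has the dot before F: add [F → . d ( T], [F → . ; ( ;]
No further items can be added.

I₀ = { [F → . ; ( ;], [F → . d ( T], [T → . ( ( T], [T → . (], [T → . ; F ;], [T → . F], [T' → . T] }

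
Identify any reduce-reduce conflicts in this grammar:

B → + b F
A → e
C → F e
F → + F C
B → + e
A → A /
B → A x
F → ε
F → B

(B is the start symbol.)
Yes — I13: [A → e .] vs [B → + e .]

A reduce-reduce conflict occurs when an LR(0) state has two complete items [A → α .] and [B → β .] — both call for a reduction, and with no lookahead the parser cannot choose between them.

Augment with B' → B and build the canonical LR(0) collection (I0 = CLOSURE({[B' → . B]}), then GOTO on every symbol after a dot until no new states appear). It has 17 states:
  I0: { [A → . A /], [A → . e], [B → . + b F], [B → . + e], [B → . A x], [B' → . B] }  — shift
  I1: { [B → + . b F], [B → + . e] }  — shift
  I2: { [A → A . /], [B → A . x] }  — shift
  I3: { [B' → B .] }  — accept
  I4: { [A → e .] }  — reduce
  I5: { [A → A / .] }  — reduce
  I6: { [B → A x .] }  — reduce
  I7: { [A → . A /], [A → . e], [B → + b . F], [B → . + b F], [B → . + e], [B → . A x], [F → . + F C], [F → . B], [F → .] }  — shift, reduce
  I8: { [B → + e .] }  — reduce
  I9: { [A → . A /], [A → . e], [B → + . b F], [B → + . e], [B → . + b F], [B → . + e], [B → . A x], [F → + . F C], [F → . + F C], [F → . B], [F → .] }  — shift, reduce
  I10: { [F → B .] }  — reduce
  I11: { [B → + b F .] }  — reduce
  I12: { [A → . A /], [A → . e], [B → . + b F], [B → . + e], [B → . A x], [C → . F e], [F → + F . C], [F → . + F C], [F → . B], [F → .] }  — shift, reduce
  I13: { [A → e .], [B → + e .] }  — 2 reduces
  I14: { [F → + F C .] }  — reduce
  I15: { [C → F . e] }  — shift
  I16: { [C → F e .] }  — reduce

I13 contains complete items [A → e .], [B → + e .] — reduce-reduce conflict.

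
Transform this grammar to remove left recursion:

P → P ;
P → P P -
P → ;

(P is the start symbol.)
P → ; P'
P' → ; P'
P' → P - P'
P' → ε

P is directly left-recursive. The standard transformation for
  A → A α₁ | ... | A α_m | β₁ | ... | β_n
is
  A  → β₁ A' | ... | β_n A'
  A' → α₁ A' | ... | α_m A' | ε

P → ; becomes P → ; P'
P → P ; becomes P' → ; P'
P → P P - becomes P' → P - P'
Add P' → ε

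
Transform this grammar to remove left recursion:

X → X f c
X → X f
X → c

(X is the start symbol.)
X is directly left-recursive. The standard transformation for
  A → A α₁ | ... | A α_m | β₁ | ... | β_n
is
  A  → β₁ A' | ... | β_n A'
  A' → α₁ A' | ... | α_m A' | ε

X → c becomes X → c X'
X → X f c becomes X' → f c X'
X → X f becomes X' → f X'
Add X' → ε

Resulting grammar:
X → c X'
X' → f c X'
X' → f X'
X' → ε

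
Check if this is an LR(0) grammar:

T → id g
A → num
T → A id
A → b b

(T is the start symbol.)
Yes, the grammar is LR(0)

A grammar is LR(0) if no state in the canonical LR(0) collection has:
  - both a shift item (dot before a terminal) and a complete item (shift-reduce conflict), or
  - two or more complete items (reduce-reduce conflict; the accept item [T' → T .] counts as a complete item here).

Augment with T' → T and build the canonical LR(0) collection (I0 = CLOSURE({[T' → . T]}), then GOTO on every symbol after a dot until no new states appear). It has 9 states:
  I0: { [A → . b b], [A → . num], [T → . A id], [T → . id g], [T' → . T] }  — shift
  I1: { [T → A . id] }  — shift
  I2: { [T' → T .] }  — accept
  I3: { [A → b . b] }  — shift
  I4: { [T → id . g] }  — shift
  I5: { [A → num .] }  — reduce
  I6: { [T → id g .] }  — reduce
  I7: { [A → b b .] }  — reduce
  I8: { [T → A id .] }  — reduce

Every state is either a pure shift/goto state or contains exactly one complete item and nothing to shift — no conflicts. The grammar is LR(0).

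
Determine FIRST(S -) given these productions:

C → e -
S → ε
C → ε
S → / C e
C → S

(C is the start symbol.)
FIRST sets of the non-terminals involved (from the grammar, by fixed-point iteration):
  FIRST(S) = { '/', ε }

To compute FIRST(S -), process the symbols left to right:
Symbol S is a non-terminal. Add FIRST(S) \ {ε} = { '/' }
S is nullable (ε ∈ FIRST(S)), continue to the next symbol.
Symbol - is a terminal. Add '-' and stop.
FIRST(S -) = { '-', '/' }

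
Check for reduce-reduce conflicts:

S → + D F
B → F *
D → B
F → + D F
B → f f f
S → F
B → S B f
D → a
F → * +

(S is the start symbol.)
Augment with S' → S and build the canonical LR(0) collection (I0 = CLOSURE({[S' → . S]}), then GOTO on every symbol after a dot until no new states appear). It has 21 states:
  I0: { [F → . * +], [F → . + D F], [S → . + D F], [S → . F], [S' → . S] }  — shift
  I1: { [F → * . +] }  — shift
  I2: { [B → . F *], [B → . S B f], [B → . f f f], [D → . B], [D → . a], [F → + . D F], [F → . * +], [F → . + D F], [S → + . D F], [S → . + D F], [S → . F] }  — shift
  I3: { [S → F .] }  — reduce
  I4: { [S' → S .] }  — accept
  I5: { [D → B .] }  — reduce
  I6: { [F → + D . F], [F → . * +], [F → . + D F], [S → + D . F] }  — shift
  I7: { [B → F . *], [S → F .] }  — shift, reduce
  I8: { [B → . F *], [B → . S B f], [B → . f f f], [B → S . B f], [F → . * +], [F → . + D F], [S → . + D F], [S → . F] }  — shift
  I9: { [D → a .] }  — reduce
  I10: { [B → f . f f] }  — shift
  I11: { [B → f f . f] }  — shift
  I12: { [B → f f f .] }  — reduce
  I13: { [B → S B . f] }  — shift
  I14: { [B → S B f .] }  — reduce
  I15: { [B → F * .] }  — reduce
  I16: { [B → . F *], [B → . S B f], [B → . f f f], [D → . B], [D → . a], [F → + . D F], [F → . * +], [F → . + D F], [S → . + D F], [S → . F] }  — shift
  I17: { [F → + D F .], [S → + D F .] }  — 2 reduces
  I18: { [F → + D . F], [F → . * +], [F → . + D F] }  — shift
  I19: { [F → + D F .] }  — reduce
  I20: { [F → * + .] }  — reduce

I17 contains complete items [F → + D F .], [S → + D F .] — reduce-reduce conflict.

Answer: Yes — I17: [F → + D F .] vs [S → + D F .]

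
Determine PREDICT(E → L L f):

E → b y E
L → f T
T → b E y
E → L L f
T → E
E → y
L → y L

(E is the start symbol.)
{ 'f', 'y' }

PREDICT(E → L L f) = (FIRST(RHS) \ {ε}) ∪ (FOLLOW(E) if ε ∈ FIRST(RHS), i.e. RHS ⇒* ε)
FIRST(L) = { 'f', 'y' }
FIRST(L L f) = { 'f', 'y' }
ε ∉ FIRST(L L f), so FOLLOW(E) is not added.
PREDICT(E → L L f) = { 'f', 'y' }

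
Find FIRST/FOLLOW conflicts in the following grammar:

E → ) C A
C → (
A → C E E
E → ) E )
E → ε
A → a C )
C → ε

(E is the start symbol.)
Yes. E → ')' C A with FOLLOW(E) on { ')' }; E → ')' E ')' with FOLLOW(E) on { ')' }; C → '(' with FOLLOW(C) on { '(' }

A FIRST/FOLLOW conflict occurs when a non-terminal N has a nullable alternative N → β (β ⇒* ε) and another alternative N → α with FIRST(α) ∩ FOLLOW(N) ≠ ∅: on such a lookahead the parser cannot decide between expanding α and letting N vanish via β.

Nullable non-terminals: A, C, E.
FIRST sets used below: FIRST(C) = { '(', ε }, FIRST(E) = { ')', ε }

A: nullable alternative(s) A → C E E; FOLLOW(A) = { $, ')' }
  A → C E E: FIRST \ {ε} = { '(', ')' } — this is the only nullable alternative, skip
  A → a C ): FIRST \ {ε} = { 'a' } — disjoint from FOLLOW(A)

C: nullable alternative(s) C → ε; FOLLOW(C) = { $, '(', ')', 'a' }
  C → (: FIRST \ {ε} = { '(' } — overlaps FOLLOW(C) on { '(' }: CONFLICT
  C → ε: FIRST \ {ε} = { } — this is the only nullable alternative, skip

E: nullable alternative(s) E → ε; FOLLOW(E) = { $, ')' }
  E → ) C A: FIRST \ {ε} = { ')' } — overlaps FOLLOW(E) on { ')' }: CONFLICT
  E → ) E ): FIRST \ {ε} = { ')' } — overlaps FOLLOW(E) on { ')' }: CONFLICT
  E → ε: FIRST \ {ε} = { } — this is the only nullable alternative, skip

So the grammar has 3 FIRST/FOLLOW conflicts (marked CONFLICT above).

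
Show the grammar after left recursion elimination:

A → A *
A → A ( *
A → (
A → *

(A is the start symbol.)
A → ( A'
A → * A'
A' → * A'
A' → ( * A'
A' → ε

A is directly left-recursive. The standard transformation for
  A → A α₁ | ... | A α_m | β₁ | ... | β_n
is
  A  → β₁ A' | ... | β_n A'
  A' → α₁ A' | ... | α_m A' | ε

A → ( becomes A → ( A'
A → * becomes A → * A'
A → A * becomes A' → * A'
A → A ( * becomes A' → ( * A'
Add A' → ε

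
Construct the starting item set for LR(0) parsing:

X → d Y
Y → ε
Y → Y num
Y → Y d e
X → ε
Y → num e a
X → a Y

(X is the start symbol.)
{ [X → . a Y], [X → . d Y], [X → .], [X' → . X] }

First, augment the grammar with X' → X
I₀ = CLOSURE({ [X' → . X] }):
  [X' → . X] has the dot before X: add [X → . d Y], [X → .], [X → . a Y]
No further items can be added.

I₀ = { [X → . a Y], [X → . d Y], [X → .], [X' → . X] }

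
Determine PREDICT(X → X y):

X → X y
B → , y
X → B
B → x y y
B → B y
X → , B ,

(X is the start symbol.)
PREDICT(X → X y) = (FIRST(RHS) \ {ε}) ∪ (FOLLOW(X) if ε ∈ FIRST(RHS), i.e. RHS ⇒* ε)
FIRST(X) = { ',', 'x' }
FIRST(X y) = { ',', 'x' }
ε ∉ FIRST(X y), so FOLLOW(X) is not added.
PREDICT(X → X y) = { ',', 'x' }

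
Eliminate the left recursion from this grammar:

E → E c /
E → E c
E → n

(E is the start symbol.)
E is directly left-recursive. The standard transformation for
  A → A α₁ | ... | A α_m | β₁ | ... | β_n
is
  A  → β₁ A' | ... | β_n A'
  A' → α₁ A' | ... | α_m A' | ε

E → n becomes E → n E'
E → E c / becomes E' → c / E'
E → E c becomes E' → c E'
Add E' → ε

Resulting grammar:
E → n E'
E' → c / E'
E' → c E'
E' → ε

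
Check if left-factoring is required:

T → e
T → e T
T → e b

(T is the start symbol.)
Left-factoring is needed when two productions for the same non-terminal
share a common prefix on the right-hand side.

Productions for T:
  T → e
  T → e T
  T → e b

Found common prefix 'e' in productions for T

Answer: Yes, T has productions with common prefix 'e'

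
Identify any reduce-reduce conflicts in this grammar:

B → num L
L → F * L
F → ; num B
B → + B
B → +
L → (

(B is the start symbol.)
A reduce-reduce conflict occurs when an LR(0) state has two complete items [A → α .] and [B → β .] — both call for a reduction, and with no lookahead the parser cannot choose between them.

Augment with B' → B and build the canonical LR(0) collection (I0 = CLOSURE({[B' → . B]}), then GOTO on every symbol after a dot until no new states appear). It has 13 states:
  I0: { [B → . + B], [B → . +], [B → . num L], [B' → . B] }  — shift
  I1: { [B → + . B], [B → + .], [B → . + B], [B → . +], [B → . num L] }  — shift, reduce
  I2: { [B' → B .] }  — accept
  I3: { [B → num . L], [F → . ; num B], [L → . (], [L → . F * L] }  — shift
  I4: { [L → ( .] }  — reduce
  I5: { [F → ; . num B] }  — shift
  I6: { [L → F . * L] }  — shift
  I7: { [B → num L .] }  — reduce
  I8: { [F → . ; num B], [L → . (], [L → . F * L], [L → F * . L] }  — shift
  I9: { [L → F * L .] }  — reduce
  I10: { [B → . + B], [B → . +], [B → . num L], [F → ; num . B] }  — shift
  I11: { [F → ; num B .] }  — reduce
  I12: { [B → + B .] }  — reduce

No state contains more than one complete item.

Answer: No reduce-reduce conflicts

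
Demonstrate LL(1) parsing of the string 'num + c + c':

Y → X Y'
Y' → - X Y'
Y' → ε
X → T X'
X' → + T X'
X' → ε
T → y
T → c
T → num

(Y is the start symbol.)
LL(1) parsing maintains a stack (initially the start symbol over $) and the input. At each step: if the stack top is a terminal, match it against the current input token; if it is a non-terminal N, replace it with the RHS of M[N, lookahead] (the unique production whose predict set contains the lookahead).

Stack is shown with the top on the left.

Stack        Input          Action
----------------------------------
Y $          num + c + c $  output Y → X Y'
X Y' $       num + c + c $  output X → T X'
T X' Y' $    num + c + c $  output T → num
num X' Y' $  num + c + c $  match 'num'
X' Y' $      + c + c $      output X' → + T X'
+ T X' Y' $  + c + c $      match '+'
T X' Y' $    c + c $        output T → c
c X' Y' $    c + c $        match 'c'
X' Y' $      + c $          output X' → + T X'
+ T X' Y' $  + c $          match '+'
T X' Y' $    c $            output T → c
c X' Y' $    c $            match 'c'
X' Y' $      $              output X' → ε
Y' $         $              output Y' → ε
$            $              accept

The string is accepted.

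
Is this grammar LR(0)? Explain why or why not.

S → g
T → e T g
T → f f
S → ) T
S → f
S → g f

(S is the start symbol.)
No. Shift-reduce conflict between [S → g .] and [S → g . f]

A grammar is LR(0) if no state in the canonical LR(0) collection has:
  - both a shift item (dot before a terminal) and a complete item (shift-reduce conflict), or
  - two or more complete items (reduce-reduce conflict; the accept item [S' → S .] counts as a complete item here).

Augment with S' → S and build the canonical LR(0) collection (I0 = CLOSURE({[S' → . S]}), then GOTO on every symbol after a dot until no new states appear). It has 12 states:
  I0: { [S → . ) T], [S → . f], [S → . g f], [S → . g], [S' → . S] }  — shift
  I1: { [S → ) . T], [T → . e T g], [T → . f f] }  — shift
  I2: { [S' → S .] }  — accept
  I3: { [S → f .] }  — reduce
  I4: { [S → g . f], [S → g .] }  — shift, reduce
  I5: { [S → g f .] }  — reduce
  I6: { [S → ) T .] }  — reduce
  I7: { [T → . e T g], [T → . f f], [T → e . T g] }  — shift
  I8: { [T → f . f] }  — shift
  I9: { [T → f f .] }  — reduce
  I10: { [T → e T . g] }  — shift
  I11: { [T → e T g .] }  — reduce

Conflict in state I4:
  Shift-reduce conflict between [S → g .] and [S → g . f]
So the grammar is NOT LR(0).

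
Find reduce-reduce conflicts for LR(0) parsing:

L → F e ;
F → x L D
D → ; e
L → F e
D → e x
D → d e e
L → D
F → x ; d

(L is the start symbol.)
A reduce-reduce conflict occurs when an LR(0) state has two complete items [A → α .] and [B → β .] — both call for a reduction, and with no lookahead the parser cannot choose between them.

Augment with L' → L and build the canonical LR(0) collection (I0 = CLOSURE({[L' → . L]}), then GOTO on every symbol after a dot until no new states appear). It has 18 states:
  I0: { [D → . ; e], [D → . d e e], [D → . e x], [F → . x ; d], [F → . x L D], [L → . D], [L → . F e ;], [L → . F e], [L' → . L] }  — shift
  I1: { [D → ; . e] }  — shift
  I2: { [L → D .] }  — reduce
  I3: { [L → F . e ;], [L → F . e] }  — shift
  I4: { [L' → L .] }  — accept
  I5: { [D → d . e e] }  — shift
  I6: { [D → e . x] }  — shift
  I7: { [D → . ; e], [D → . d e e], [D → . e x], [F → . x ; d], [F → . x L D], [F → x . ; d], [F → x . L D], [L → . D], [L → . F e ;], [L → . F e] }  — shift
  I8: { [D → ; . e], [F → x ; . d] }  — shift
  I9: { [D → . ; e], [D → . d e e], [D → . e x], [F → x L . D] }  — shift
  I10: { [F → x L D .] }  — reduce
  I11: { [F → x ; d .] }  — reduce
  I12: { [D → ; e .] }  — reduce
  I13: { [D → e x .] }  — reduce
  I14: { [D → d e . e] }  — shift
  I15: { [D → d e e .] }  — reduce
  I16: { [L → F e . ;], [L → F e .] }  — shift, reduce
  I17: { [L → F e ; .] }  — reduce

No state contains more than one complete item.

Answer: No reduce-reduce conflicts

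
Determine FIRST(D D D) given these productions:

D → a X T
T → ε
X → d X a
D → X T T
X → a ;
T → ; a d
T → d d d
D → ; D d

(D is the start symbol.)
{ ';', 'a', 'd' }

FIRST sets of the non-terminals involved (from the grammar, by fixed-point iteration):
  FIRST(D) = { ';', 'a', 'd' }

To compute FIRST(D D D), process the symbols left to right:
Symbol D is a non-terminal. Add FIRST(D) \ {ε} = { ';', 'a', 'd' }
D is not nullable (ε ∉ FIRST(D)), so stop here.
FIRST(D D D) = { ';', 'a', 'd' }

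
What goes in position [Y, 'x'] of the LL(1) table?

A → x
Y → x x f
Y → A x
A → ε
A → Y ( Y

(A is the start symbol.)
Y → x x f, Y → A x

To find M[Y, 'x'], we find productions for Y where 'x' is in the predict set (PREDICT(N → α) = (FIRST(α) \ {ε}) ∪ (FOLLOW(N) if α ⇒* ε)).

Relevant sets:
  FIRST(A) = { 'x', ε }

Y → x x f: PREDICT = { 'x' }
  'x' is in predict set, so this production goes in M[Y, 'x']
Y → A x: PREDICT = { 'x' }
  'x' is in predict set, so this production goes in M[Y, 'x']

M[Y, 'x'] = Y → x x f, Y → A x  (a multiply-defined cell — the grammar is not LL(1))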